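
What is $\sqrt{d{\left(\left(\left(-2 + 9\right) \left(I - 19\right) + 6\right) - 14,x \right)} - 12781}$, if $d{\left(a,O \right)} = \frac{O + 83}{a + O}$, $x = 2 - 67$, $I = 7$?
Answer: $\frac{i \sqrt{315041695}}{157} \approx 113.05 i$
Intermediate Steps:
$x = -65$
$d{\left(a,O \right)} = \frac{83 + O}{O + a}$
$\sqrt{d{\left(\left(\left(-2 + 9\right) \left(I - 19\right) + 6\right) - 14,x \right)} - 12781} = \sqrt{\frac{83 - 65}{-65 + \left(\left(\left(-2 + 9\right) \left(7 - 19\right) + 6\right) - 14\right)} - 12781} = \sqrt{\frac{1}{-65 + \left(\left(7 \left(-12\right) + 6\right) - 14\right)} 18 - 12781} = \sqrt{\frac{1}{-65 + \left(\left(-84 + 6\right) - 14\right)} 18 - 12781} = \sqrt{\frac{1}{-65 - 92} \cdot 18 - 12781} = \sqrt{\frac{1}{-157} \cdot 18 - 12781} = \sqrt{\left(- \frac{1}{157}\right) 18 - 12781} = \sqrt{- \frac{18}{157} - 12781} = \sqrt{- \frac{2006635}{157}} = \frac{i \sqrt{315041695}}{157}$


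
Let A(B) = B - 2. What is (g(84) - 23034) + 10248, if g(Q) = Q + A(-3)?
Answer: -12707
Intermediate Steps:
A(B) = -2 + B
g(Q) = -5 + Q (g(Q) = Q + (-2 - 3) = Q - 5 = -5 + Q)
(g(84) - 23034) + 10248 = ((-5 + 84) - 23034) + 10248 = (79 - 23034) + 10248 = -22955 + 10248 = -12707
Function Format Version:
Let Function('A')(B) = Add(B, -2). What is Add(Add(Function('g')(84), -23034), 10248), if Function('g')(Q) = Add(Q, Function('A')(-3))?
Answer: -12707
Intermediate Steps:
Function('A')(B) = Add(-2, B)
Function('g')(Q) = Add(-5, Q) (Function('g')(Q) = Add(Q, Add(-2, -3)) = Add(Q, -5) = Add(-5, Q))
Add(Add(Function('g')(84), -23034), 10248) = Add(Add(Add(-5, 84), -23034), 10248) = Add(Add(79, -23034), 10248) = Add(-22955, 10248) = -12707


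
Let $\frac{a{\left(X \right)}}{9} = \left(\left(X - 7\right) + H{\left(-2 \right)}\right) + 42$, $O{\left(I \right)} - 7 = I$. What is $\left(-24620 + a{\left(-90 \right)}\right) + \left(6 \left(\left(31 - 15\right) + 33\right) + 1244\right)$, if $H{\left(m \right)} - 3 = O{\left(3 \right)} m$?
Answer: $-23730$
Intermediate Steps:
$O{\left(I \right)} = 7 + I$
$H{\left(m \right)} = 3 + 10 m$ ($H{\left(m \right)} = 3 + \left(7 + 3\right) m = 3 + 10 m$)
$a{\left(X \right)} = 162 + 9 X$ ($a{\left(X \right)} = 9 \left(\left(\left(X - 7\right) + \left(3 + 10 \left(-2\right)\right)\right) + 42\right) = 9 \left(\left(\left(-7 + X\right) + \left(3 - 20\right)\right) + 42\right) = 9 \left(\left(\left(-7 + X\right) - 17\right) + 42\right) = 9 \left(\left(-24 + X\right) + 42\right) = 9 \left(18 + X\right) = 162 + 9 X$)
$\left(-24620 + a{\left(-90 \right)}\right) + \left(6 \left(\left(31 - 15\right) + 33\right) + 1244\right) = \left(-24620 + \left(162 + 9 \left(-90\right)\right)\right) + \left(6 \left(\left(31 - 15\right) + 33\right) + 1244\right) = \left(-24620 + \left(162 - 810\right)\right) + \left(6 \left(\left(31 - 15\right) + 33\right) + 1244\right) = \left(-24620 - 648\right) + \left(6 \left(16 + 33\right) + 1244\right) = -25268 + \left(6 \cdot 49 + 1244\right) = -25268 + \left(294 + 1244\right) = -25268 + 1538 = -23730$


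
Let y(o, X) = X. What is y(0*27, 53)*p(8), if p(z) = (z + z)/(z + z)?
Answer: 53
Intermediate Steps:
p(z) = 1 (p(z) = (2*z)/((2*z)) = (2*z)*(1/(2*z)) = 1)
y(0*27, 53)*p(8) = 53*1 = 53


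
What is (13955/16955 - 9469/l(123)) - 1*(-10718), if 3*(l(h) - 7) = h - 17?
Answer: 4519808046/430657 ≈ 10495.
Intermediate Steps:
l(h) = 4/3 + h/3 (l(h) = 7 + (h - 17)/3 = 7 + (-17 + h)/3 = 7 + (-17/3 + h/3) = 4/3 + h/3)
(13955/16955 - 9469/l(123)) - 1*(-10718) = (13955/16955 - 9469/(4/3 + (⅓)*123)) - 1*(-10718) = (13955*(1/16955) - 9469/(4/3 + 41)) + 10718 = (2791/3391 - 9469/127/3) + 10718 = (2791/3391 - 9469*3/127) + 10718 = (2791/3391 - 28407/127) + 10718 = -95973680/430657 + 10718 = 4519808046/430657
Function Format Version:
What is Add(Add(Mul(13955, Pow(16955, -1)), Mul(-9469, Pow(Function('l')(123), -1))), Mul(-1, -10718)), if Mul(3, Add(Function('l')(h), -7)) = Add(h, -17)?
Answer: Rational(4519808046, 430657) ≈ 10495.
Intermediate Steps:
Function('l')(h) = Add(Rational(4, 3), Mul(Rational(1, 3), h)) (Function('l')(h) = Add(7, Mul(Rational(1, 3), Add(h, -17))) = Add(7, Mul(Rational(1, 3), Add(-17, h))) = Add(7, Add(Rational(-17, 3), Mul(Rational(1, 3), h))) = Add(Rational(4, 3), Mul(Rational(1, 3), h)))
Add(Add(Mul(13955, Pow(16955, -1)), Mul(-9469, Pow(Function('l')(123), -1))), Mul(-1, -10718)) = Add(Add(Mul(13955, Pow(16955, -1)), Mul(-9469, Pow(Add(Rational(4, 3), Mul(Rational(1, 3), 123)), -1))), Mul(-1, -10718)) = Add(Add(Mul(13955, Rational(1, 16955)), Mul(-9469, Pow(Add(Rational(4, 3), 41), -1))), 10718) = Add(Add(Rational(2791, 3391), Mul(-9469, Pow(Rational(127, 3), -1))), 10718) = Add(Add(Rational(2791, 3391), Mul(-9469, Rational(3, 127))), 10718) = Add(Add(Rational(2791, 3391), Rational(-28407, 127)), 10718) = Add(Rational(-95973680, 430657), 10718) = Rational(4519808046, 430657)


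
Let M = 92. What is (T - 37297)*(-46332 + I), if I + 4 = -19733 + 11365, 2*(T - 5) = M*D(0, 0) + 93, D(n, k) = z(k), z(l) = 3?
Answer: 2029928680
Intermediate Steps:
D(n, k) = 3
T = 379/2 (T = 5 + (92*3 + 93)/2 = 5 + (276 + 93)/2 = 5 + (½)*369 = 5 + 369/2 = 379/2 ≈ 189.50)
I = -8372 (I = -4 + (-19733 + 11365) = -4 - 8368 = -8372)
(T - 37297)*(-46332 + I) = (379/2 - 37297)*(-46332 - 8372) = -74215/2*(-54704) = 2029928680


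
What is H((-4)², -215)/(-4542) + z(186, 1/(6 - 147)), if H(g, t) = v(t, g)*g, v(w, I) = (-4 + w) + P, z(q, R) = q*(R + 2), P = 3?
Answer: 13215526/35579 ≈ 371.44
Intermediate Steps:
z(q, R) = q*(2 + R)
v(w, I) = -1 + w (v(w, I) = (-4 + w) + 3 = -1 + w)
H(g, t) = g*(-1 + t) (H(g, t) = (-1 + t)*g = g*(-1 + t))
H((-4)², -215)/(-4542) + z(186, 1/(6 - 147)) = ((-4)²*(-1 - 215))/(-4542) + 186*(2 + 1/(6 - 147)) = (16*(-216))*(-1/4542) + 186*(2 + 1/(-141)) = -3456*(-1/4542) + 186*(2 - 1/141) = 576/757 + 186*(281/141) = 576/757 + 17422/47 = 13215526/35579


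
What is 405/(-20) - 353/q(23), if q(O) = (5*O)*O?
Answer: -215657/10580 ≈ -20.383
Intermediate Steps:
q(O) = 5*O²
405/(-20) - 353/q(23) = 405/(-20) - 353/(5*23²) = 405*(-1/20) - 353/(5*529) = -81/4 - 353/2645 = -215657/10580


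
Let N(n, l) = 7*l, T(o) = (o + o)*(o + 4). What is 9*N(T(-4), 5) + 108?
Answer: 423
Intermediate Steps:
T(o) = 2*o*(4 + o) (T(o) = (2*o)*(4 + o) = 2*o*(4 + o))
9*N(T(-4), 5) + 108 = 9*(7*5) + 108 = 9*35 + 108 = 315 + 108 = 423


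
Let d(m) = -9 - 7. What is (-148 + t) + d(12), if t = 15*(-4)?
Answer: -224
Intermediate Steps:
d(m) = -16
t = -60
(-148 + t) + d(12) = (-148 - 60) - 16 = -208 - 16 = -224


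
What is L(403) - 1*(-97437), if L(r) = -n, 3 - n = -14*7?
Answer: 97336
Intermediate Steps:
n = 101 (n = 3 - (-14)*7 = 3 - 1*(-98) = 3 + 98 = 101)
L(r) = -101 (L(r) = -1*101 = -101)
L(403) - 1*(-97437) = -101 - 1*(-97437) = -101 + 97437 = 97336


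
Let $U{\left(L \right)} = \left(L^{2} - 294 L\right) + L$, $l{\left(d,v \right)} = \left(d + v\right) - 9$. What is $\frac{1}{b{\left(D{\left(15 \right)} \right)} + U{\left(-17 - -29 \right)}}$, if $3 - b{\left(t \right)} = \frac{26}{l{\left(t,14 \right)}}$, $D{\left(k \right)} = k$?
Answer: $- \frac{10}{33703} \approx -0.00029671$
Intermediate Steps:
$l{\left(d,v \right)} = -9 + d + v$
$U{\left(L \right)} = L^{2} - 293 L$
$b{\left(t \right)} = 3 - \frac{26}{5 + t}$ ($b{\left(t \right)} = 3 - \frac{26}{-9 + t + 14} = 3 - \frac{26}{5 + t}$)
$\frac{1}{b{\left(D{\left(15 \right)} \right)} + U{\left(-17 - -29 \right)}} = \frac{1}{\frac{-11 + 3 \cdot 15}{5 + 15} + \left(-17 - -29\right) \left(-293 - -12\right)} = \frac{1}{\frac{-11 + 45}{20} + \left(-17 + 29\right) \left(-293 + \left(-17 + 29\right)\right)} = \frac{1}{\frac{1}{20} \cdot 34 + 12 \left(-293 + 12\right)} = \frac{1}{\frac{17}{10} + 12 \left(-281\right)} = \frac{1}{\frac{17}{10} - 3372} = \frac{1}{- \frac{33703}{10}} = - \frac{10}{33703}$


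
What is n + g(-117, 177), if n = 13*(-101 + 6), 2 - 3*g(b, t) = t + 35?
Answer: -1305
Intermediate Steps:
g(b, t) = -11 - t/3 (g(b, t) = ⅔ - (t + 35)/3 = ⅔ - (35 + t)/3 = ⅔ + (-35/3 - t/3) = -11 - t/3)
n = -1235 (n = 13*(-95) = -1235)
n + g(-117, 177) = -1235 + (-11 - ⅓*177) = -1235 + (-11 - 59) = -1235 - 70 = -1305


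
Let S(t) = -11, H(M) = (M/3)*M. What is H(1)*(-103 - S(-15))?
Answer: -92/3 ≈ -30.667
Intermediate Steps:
H(M) = M²/3 (H(M) = (M*(⅓))*M = (M/3)*M = M²/3)
H(1)*(-103 - S(-15)) = ((⅓)*1²)*(-103 - 1*(-11)) = ((⅓)*1)*(-103 + 11) = (⅓)*(-92) = -92/3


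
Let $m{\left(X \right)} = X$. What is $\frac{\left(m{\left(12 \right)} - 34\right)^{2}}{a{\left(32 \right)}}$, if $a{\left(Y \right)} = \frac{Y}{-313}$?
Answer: $- \frac{37873}{8} \approx -4734.1$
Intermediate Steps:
$a{\left(Y \right)} = - \frac{Y}{313}$ ($a{\left(Y \right)} = Y \left(- \frac{1}{313}\right) = - \frac{Y}{313}$)
$\frac{\left(m{\left(12 \right)} - 34\right)^{2}}{a{\left(32 \right)}} = \frac{\left(12 - 34\right)^{2}}{\left(- \frac{1}{313}\right) 32} = \frac{\left(-22\right)^{2}}{- \frac{32}{313}} = 484 \left(- \frac{313}{32}\right) = - \frac{37873}{8}$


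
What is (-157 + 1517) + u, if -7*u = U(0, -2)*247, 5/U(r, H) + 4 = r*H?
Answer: 39315/28 ≈ 1404.1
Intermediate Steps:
U(r, H) = 5/(-4 + H*r) (U(r, H) = 5/(-4 + r*H) = 5/(-4 + H*r))
u = 1235/28 (u = -5/(-4 - 2*0)*247/7 = -5/(-4 + 0)*247/7 = -5/(-4)*247/7 = -5*(-¼)*247/7 = -(-5)*247/28 = -⅐*(-1235/4) = 1235/28 ≈ 44.107)
(-157 + 1517) + u = (-157 + 1517) + 1235/28 = 1360 + 1235/28 = 39315/28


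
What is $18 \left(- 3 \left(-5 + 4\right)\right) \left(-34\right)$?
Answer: $-1836$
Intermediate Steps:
$18 \left(- 3 \left(-5 + 4\right)\right) \left(-34\right) = 18 \left(\left(-3\right) \left(-1\right)\right) \left(-34\right) = 18 \cdot 3 \left(-34\right) = 54 \left(-34\right) = -1836$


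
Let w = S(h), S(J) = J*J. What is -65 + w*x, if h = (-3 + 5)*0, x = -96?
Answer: -65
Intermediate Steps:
h = 0 (h = 2*0 = 0)
S(J) = J²
w = 0 (w = 0² = 0)
-65 + w*x = -65 + 0*(-96) = -65 + 0 = -65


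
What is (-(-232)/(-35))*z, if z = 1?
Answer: -232/35 ≈ -6.6286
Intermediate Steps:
(-(-232)/(-35))*z = -(-232)/(-35)*1 = -(-232)*(-1)/35*1 = -29*8/35*1 = -232/35*1 = -232/35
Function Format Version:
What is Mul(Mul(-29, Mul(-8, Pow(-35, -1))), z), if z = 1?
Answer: Rational(-232, 35) ≈ -6.6286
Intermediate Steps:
Mul(Mul(-29, Mul(-8, Pow(-35, -1))), z) = Mul(Mul(-29, Mul(-8, Pow(-35, -1))), 1) = Mul(Mul(-29, Mul(-8, Rational(-1, 35))), 1) = Mul(Mul(-29, Rational(8, 35)), 1) = Mul(Rational(-232, 35), 1) = Rational(-232, 35)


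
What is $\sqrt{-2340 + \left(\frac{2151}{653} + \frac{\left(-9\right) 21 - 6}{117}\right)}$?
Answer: $\frac{2 i \sqrt{2243482062}}{1959} \approx 48.357 i$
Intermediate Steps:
$\sqrt{-2340 + \left(\frac{2151}{653} + \frac{\left(-9\right) 21 - 6}{117}\right)} = \sqrt{-2340 + \left(2151 \cdot \frac{1}{653} + \left(-189 - 6\right) \frac{1}{117}\right)} = \sqrt{-2340 + \left(\frac{2151}{653} - \frac{5}{3}\right)} = \sqrt{-2340 + \frac{3188}{1959}} = \sqrt{- \frac{4580872}{1959}} = \frac{2 i \sqrt{2243482062}}{1959}$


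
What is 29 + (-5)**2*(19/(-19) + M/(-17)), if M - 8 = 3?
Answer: -207/17 ≈ -12.176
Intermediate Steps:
M = 11 (M = 8 + 3 = 11)
29 + (-5)**2*(19/(-19) + M/(-17)) = 29 + (-5)**2*(19/(-19) + 11/(-17)) = 29 + 25*(19*(-1/19) + 11*(-1/17)) = 29 + 25*(-1 - 11/17) = 29 + 25*(-28/17) = 29 - 700/17 = -207/17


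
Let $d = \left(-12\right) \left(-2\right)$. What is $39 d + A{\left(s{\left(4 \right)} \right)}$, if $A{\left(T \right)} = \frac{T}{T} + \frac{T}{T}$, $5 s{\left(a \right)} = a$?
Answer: $938$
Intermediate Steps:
$s{\left(a \right)} = \frac{a}{5}$
$A{\left(T \right)} = 2$ ($A{\left(T \right)} = 1 + 1 = 2$)
$d = 24$
$39 d + A{\left(s{\left(4 \right)} \right)} = 39 \cdot 24 + 2 = 936 + 2 = 938$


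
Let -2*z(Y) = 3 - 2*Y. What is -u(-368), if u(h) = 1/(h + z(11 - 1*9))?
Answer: 2/735 ≈ 0.0027211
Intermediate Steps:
z(Y) = -3/2 + Y (z(Y) = -(3 - 2*Y)/2 = -3/2 + Y)
u(h) = 1/(1/2 + h) (u(h) = 1/(h + (-3/2 + (11 - 1*9))) = 1/(h + (-3/2 + (11 - 9))) = 1/(h + (-3/2 + 2)) = 1/(h + 1/2) = 1/(1/2 + h))
-u(-368) = -2/(1 + 2*(-368)) = -2/(1 - 736) = -2/(-735) = -2*(-1)/735 = -1*(-2/735) = 2/735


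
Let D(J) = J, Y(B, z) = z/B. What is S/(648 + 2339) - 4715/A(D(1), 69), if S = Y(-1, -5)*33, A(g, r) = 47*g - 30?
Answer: -14080900/50779 ≈ -277.30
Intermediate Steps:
A(g, r) = -30 + 47*g
S = 165 (S = -5/(-1)*33 = -5*(-1)*33 = 5*33 = 165)
S/(648 + 2339) - 4715/A(D(1), 69) = 165/(648 + 2339) - 4715/(-30 + 47*1) = 165/2987 - 4715/(-30 + 47) = 165*(1/2987) - 4715/17 = 165/2987 - 4715*1/17 = 165/2987 - 4715/17 = -14080900/50779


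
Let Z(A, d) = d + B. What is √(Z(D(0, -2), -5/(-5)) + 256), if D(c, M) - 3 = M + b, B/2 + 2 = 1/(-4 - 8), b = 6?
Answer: √9102/6 ≈ 15.901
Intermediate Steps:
B = -25/6 (B = -4 + 2/(-4 - 8) = -4 + 2/(-12) = -4 + 2*(-1/12) = -4 - ⅙ = -25/6 ≈ -4.1667)
D(c, M) = 9 + M (D(c, M) = 3 + (M + 6) = 3 + (6 + M) = 9 + M)
Z(A, d) = -25/6 + d (Z(A, d) = d - 25/6 = -25/6 + d)
√(Z(D(0, -2), -5/(-5)) + 256) = √((-25/6 - 5/(-5)) + 256) = √((-25/6 - 5*(-⅕)) + 256) = √((-25/6 + 1) + 256) = √(-19/6 + 256) = √(1517/6) = √9102/6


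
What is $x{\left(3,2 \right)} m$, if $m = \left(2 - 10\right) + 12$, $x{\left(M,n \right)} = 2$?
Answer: $8$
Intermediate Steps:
$m = 4$ ($m = -8 + 12 = 4$)
$x{\left(3,2 \right)} m = 2 \cdot 4 = 8$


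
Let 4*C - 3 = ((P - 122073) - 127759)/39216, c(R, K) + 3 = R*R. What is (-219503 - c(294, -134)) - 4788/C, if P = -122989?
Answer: -77315542096/255173 ≈ -3.0299e+5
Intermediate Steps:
c(R, K) = -3 + R**2 (c(R, K) = -3 + R*R = -3 + R**2)
C = -255173/156864 (C = 3/4 + (((-122989 - 122073) - 127759)/39216)/4 = 3/4 + ((-245062 - 127759)*(1/39216))/4 = 3/4 + (-372821*1/39216)/4 = 3/4 + (1/4)*(-372821/39216) = 3/4 - 372821/156864 = -255173/156864 ≈ -1.6267)
(-219503 - c(294, -134)) - 4788/C = (-219503 - (-3 + 294**2)) - 4788/(-255173/156864) = (-219503 - (-3 + 86436)) - 4788*(-156864/255173) = (-219503 - 1*86433) + 751064832/255173 = (-219503 - 86433) + 751064832/255173 = -305936 + 751064832/255173 = -77315542096/255173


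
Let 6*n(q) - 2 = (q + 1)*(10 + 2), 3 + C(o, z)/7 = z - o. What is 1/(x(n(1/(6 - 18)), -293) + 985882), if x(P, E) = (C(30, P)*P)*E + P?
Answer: 36/40424485 ≈ 8.9055e-7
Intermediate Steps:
C(o, z) = -21 - 7*o + 7*z (C(o, z) = -21 + 7*(z - o) = -21 + (-7*o + 7*z) = -21 - 7*o + 7*z)
n(q) = 7/3 + 2*q (n(q) = 1/3 + ((q + 1)*(10 + 2))/6 = 1/3 + ((1 + q)*12)/6 = 1/3 + (12 + 12*q)/6 = 1/3 + (2 + 2*q) = 7/3 + 2*q)
x(P, E) = P + E*P*(-231 + 7*P) (x(P, E) = ((-21 - 7*30 + 7*P)*P)*E + P = ((-21 - 210 + 7*P)*P)*E + P = ((-231 + 7*P)*P)*E + P = (P*(-231 + 7*P))*E + P = E*P*(-231 + 7*P) + P = P + E*P*(-231 + 7*P))
1/(x(n(1/(6 - 18)), -293) + 985882) = 1/((7/3 + 2/(6 - 18))*(1 + 7*(-293)*(-33 + (7/3 + 2/(6 - 18)))) + 985882) = 1/((7/3 + 2/(-12))*(1 + 7*(-293)*(-33 + (7/3 + 2/(-12)))) + 985882) = 1/((7/3 + 2*(-1/12))*(1 + 7*(-293)*(-33 + (7/3 + 2*(-1/12)))) + 985882) = 1/((7/3 - 1/6)*(1 + 7*(-293)*(-33 + (7/3 - 1/6))) + 985882) = 1/(13*(1 + 7*(-293)*(-33 + 13/6))/6 + 985882) = 1/(13*(1 + 7*(-293)*(-185/6))/6 + 985882) = 1/(13*(1 + 379435/6)/6 + 985882) = 1/((13/6)*(379441/6) + 985882) = 1/(4932733/36 + 985882) = 1/(40424485/36) = 36/40424485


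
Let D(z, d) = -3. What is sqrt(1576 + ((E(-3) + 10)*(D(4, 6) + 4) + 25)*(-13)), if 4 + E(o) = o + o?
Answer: 3*sqrt(139) ≈ 35.370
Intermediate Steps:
E(o) = -4 + 2*o (E(o) = -4 + (o + o) = -4 + 2*o)
sqrt(1576 + ((E(-3) + 10)*(D(4, 6) + 4) + 25)*(-13)) = sqrt(1576 + (((-4 + 2*(-3)) + 10)*(-3 + 4) + 25)*(-13)) = sqrt(1576 + (((-4 - 6) + 10)*1 + 25)*(-13)) = sqrt(1576 + ((-10 + 10)*1 + 25)*(-13)) = sqrt(1576 + (0*1 + 25)*(-13)) = sqrt(1576 + (0 + 25)*(-13)) = sqrt(1576 + 25*(-13)) = sqrt(1576 - 325) = sqrt(1251) = 3*sqrt(139)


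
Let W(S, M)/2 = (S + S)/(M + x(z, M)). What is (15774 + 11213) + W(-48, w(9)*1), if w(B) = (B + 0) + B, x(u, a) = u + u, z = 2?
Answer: 296761/11 ≈ 26978.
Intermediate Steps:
x(u, a) = 2*u
w(B) = 2*B (w(B) = B + B = 2*B)
W(S, M) = 4*S/(4 + M) (W(S, M) = 2*((S + S)/(M + 2*2)) = 2*((2*S)/(M + 4)) = 2*((2*S)/(4 + M)) = 2*(2*S/(4 + M)) = 4*S/(4 + M))
(15774 + 11213) + W(-48, w(9)*1) = (15774 + 11213) + 4*(-48)/(4 + (2*9)*1) = 26987 + 4*(-48)/(4 + 18*1) = 26987 + 4*(-48)/(4 + 18) = 26987 + 4*(-48)/22 = 26987 + 4*(-48)*(1/22) = 26987 - 96/11 = 296761/11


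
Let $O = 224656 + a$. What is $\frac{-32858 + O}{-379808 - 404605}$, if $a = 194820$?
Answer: $- \frac{386618}{784413} \approx -0.49288$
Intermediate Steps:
$O = 419476$ ($O = 224656 + 194820 = 419476$)
$\frac{-32858 + O}{-379808 - 404605} = \frac{-32858 + 419476}{-379808 - 404605} = \frac{386618}{-784413} = 386618 \left(- \frac{1}{784413}\right) = - \frac{386618}{784413}$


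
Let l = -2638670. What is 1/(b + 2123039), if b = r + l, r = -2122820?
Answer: -1/2638451 ≈ -3.7901e-7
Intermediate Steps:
b = -4761490 (b = -2122820 - 2638670 = -4761490)
1/(b + 2123039) = 1/(-4761490 + 2123039) = 1/(-2638451) = -1/2638451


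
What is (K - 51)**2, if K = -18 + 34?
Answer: 1225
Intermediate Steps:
K = 16
(K - 51)**2 = (16 - 51)**2 = (-35)**2 = 1225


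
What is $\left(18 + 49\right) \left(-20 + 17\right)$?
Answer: $-201$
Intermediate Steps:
$\left(18 + 49\right) \left(-20 + 17\right) = 67 \left(-3\right) = -201$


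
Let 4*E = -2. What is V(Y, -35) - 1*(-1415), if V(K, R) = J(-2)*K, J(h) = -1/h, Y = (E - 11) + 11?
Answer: 5659/4 ≈ 1414.8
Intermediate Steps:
E = -½ (E = (¼)*(-2) = -½ ≈ -0.50000)
Y = -½ (Y = (-½ - 11) + 11 = -23/2 + 11 = -½ ≈ -0.50000)
V(K, R) = K/2 (V(K, R) = (-1/(-2))*K = (-1*(-½))*K = K/2)
V(Y, -35) - 1*(-1415) = (½)*(-½) - 1*(-1415) = -¼ + 1415 = 5659/4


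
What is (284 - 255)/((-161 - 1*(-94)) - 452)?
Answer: -29/519 ≈ -0.055877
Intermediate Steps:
(284 - 255)/((-161 - 1*(-94)) - 452) = 29/((-161 + 94) - 452) = 29/(-67 - 452) = 29/(-519) = 29*(-1/519) = -29/519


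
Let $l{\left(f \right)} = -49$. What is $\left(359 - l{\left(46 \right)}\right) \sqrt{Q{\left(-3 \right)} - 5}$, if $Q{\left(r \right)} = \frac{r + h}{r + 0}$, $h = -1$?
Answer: $136 i \sqrt{33} \approx 781.26 i$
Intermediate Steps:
$Q{\left(r \right)} = \frac{-1 + r}{r}$ ($Q{\left(r \right)} = \frac{r - 1}{r + 0} = \frac{-1 + r}{r}$)
$\left(359 - l{\left(46 \right)}\right) \sqrt{Q{\left(-3 \right)} - 5} = \left(359 - -49\right) \sqrt{\frac{-1 - 3}{-3} - 5} = \left(359 + 49\right) \sqrt{\left(- \frac{1}{3}\right) \left(-4\right) - 5} = 408 \sqrt{\frac{4}{3} - 5} = 408 \sqrt{- \frac{11}{3}} = 408 \frac{i \sqrt{33}}{3} = 136 i \sqrt{33}$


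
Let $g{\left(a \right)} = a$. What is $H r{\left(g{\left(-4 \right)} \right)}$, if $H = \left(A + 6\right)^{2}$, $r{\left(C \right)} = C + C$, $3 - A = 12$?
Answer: $-72$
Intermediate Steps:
$A = -9$ ($A = 3 - 12 = -9$)
$r{\left(C \right)} = 2 C$
$H = 9$ ($H = \left(-9 + 6\right)^{2} = \left(-3\right)^{2} = 9$)
$H r{\left(g{\left(-4 \right)} \right)} = 9 \cdot 2 \left(-4\right) = 9 \left(-8\right) = -72$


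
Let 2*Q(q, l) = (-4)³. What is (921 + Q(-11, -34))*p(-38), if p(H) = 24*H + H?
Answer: -844550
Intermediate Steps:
Q(q, l) = -32 (Q(q, l) = (½)*(-4)³ = (½)*(-64) = -32)
p(H) = 25*H
(921 + Q(-11, -34))*p(-38) = (921 - 32)*(25*(-38)) = 889*(-950) = -844550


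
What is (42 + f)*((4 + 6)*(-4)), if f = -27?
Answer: -600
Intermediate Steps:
(42 + f)*((4 + 6)*(-4)) = (42 - 27)*((4 + 6)*(-4)) = 15*(10*(-4)) = 15*(-40) = -600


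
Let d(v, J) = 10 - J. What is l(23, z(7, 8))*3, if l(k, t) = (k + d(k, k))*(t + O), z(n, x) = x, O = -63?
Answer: -1650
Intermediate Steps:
l(k, t) = -630 + 10*t (l(k, t) = (k + (10 - k))*(t - 63) = 10*(-63 + t) = -630 + 10*t)
l(23, z(7, 8))*3 = (-630 + 10*8)*3 = (-630 + 80)*3 = -550*3 = -1650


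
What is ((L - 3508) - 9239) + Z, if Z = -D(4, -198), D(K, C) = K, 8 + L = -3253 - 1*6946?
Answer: -22958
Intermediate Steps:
L = -10207 (L = -8 + (-3253 - 1*6946) = -8 + (-3253 - 6946) = -8 - 10199 = -10207)
Z = -4 (Z = -1*4 = -4)
((L - 3508) - 9239) + Z = ((-10207 - 3508) - 9239) - 4 = (-13715 - 9239) - 4 = -22954 - 4 = -22958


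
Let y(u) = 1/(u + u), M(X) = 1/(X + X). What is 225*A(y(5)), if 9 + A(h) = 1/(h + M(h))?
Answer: -33675/17 ≈ -1980.9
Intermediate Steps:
M(X) = 1/(2*X)
y(u) = 1/(2*u)
A(h) = -9 + 1/(h + 1/(2*h))
225*A(y(5)) = 225*((-9 - 18*((1/2)/5)**2 + 2*((1/2)/5))/(1 + 2*((1/2)/5)**2)) = 225*((-9 - 18*((1/2)*(1/5))**2 + 2*((1/2)*(1/5)))/(1 + 2*((1/2)*(1/5))**2)) = 225*((-9 - 18*(1/10)**2 + 2*(1/10))/(1 + 2*(1/10)**2)) = 225*((-9 - 18*1/100 + 1/5)/(1 + 2*(1/100))) = 225*((-9 - 9/50 + 1/5)/(1 + 1/50)) = 225*(-449/50/(51/50)) = 225*((50/51)*(-449/50)) = 225*(-449/51) = -33675/17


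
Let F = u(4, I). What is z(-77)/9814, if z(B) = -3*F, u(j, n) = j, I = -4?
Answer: -6/4907 ≈ -0.0012227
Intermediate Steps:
F = 4
z(B) = -12 (z(B) = -3*4 = -12)
z(-77)/9814 = -12/9814 = -12*1/9814 = -6/4907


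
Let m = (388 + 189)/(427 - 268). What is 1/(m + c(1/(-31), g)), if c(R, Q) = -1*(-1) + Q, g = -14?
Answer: -159/1490 ≈ -0.10671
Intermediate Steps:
c(R, Q) = 1 + Q
m = 577/159 ≈ 3.6289
1/(m + c(1/(-31), g)) = 1/(577/159 + (1 - 14)) = 1/(577/159 - 13) = 1/(-1490/159) = -159/1490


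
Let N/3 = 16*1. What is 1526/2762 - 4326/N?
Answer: -989597/11048 ≈ -89.573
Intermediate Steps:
N = 48 (N = 3*(16*1) = 3*16 = 48)
1526/2762 - 4326/N = 1526/2762 - 4326/48 = 1526*(1/2762) - 4326*1/48 = 763/1381 - 721/8 = -989597/11048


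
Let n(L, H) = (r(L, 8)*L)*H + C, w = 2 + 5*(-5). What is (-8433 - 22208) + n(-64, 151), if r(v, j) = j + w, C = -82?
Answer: 114237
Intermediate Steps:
w = -23 (w = 2 - 25 = -23)
r(v, j) = -23 + j (r(v, j) = j - 23 = -23 + j)
n(L, H) = -82 - 15*H*L (n(L, H) = ((-23 + 8)*L)*H - 82 = (-15*L)*H - 82 = -15*H*L - 82 = -82 - 15*H*L)
(-8433 - 22208) + n(-64, 151) = (-8433 - 22208) + (-82 - 15*151*(-64)) = -30641 + (-82 + 144960) = -30641 + 144878 = 114237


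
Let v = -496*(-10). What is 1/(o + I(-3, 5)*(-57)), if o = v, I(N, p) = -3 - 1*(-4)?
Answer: 1/4903 ≈ 0.00020396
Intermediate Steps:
v = 4960
I(N, p) = 1 (I(N, p) = -3 + 4 = 1)
o = 4960
1/(o + I(-3, 5)*(-57)) = 1/(4960 + 1*(-57)) = 1/(4960 - 57) = 1/4903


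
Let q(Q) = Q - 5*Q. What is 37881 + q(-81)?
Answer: 38205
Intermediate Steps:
q(Q) = -4*Q
37881 + q(-81) = 37881 - 4*(-81) = 37881 + 324 = 38205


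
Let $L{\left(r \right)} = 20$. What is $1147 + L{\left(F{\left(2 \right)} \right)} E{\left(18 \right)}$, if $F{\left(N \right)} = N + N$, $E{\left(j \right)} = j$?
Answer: $1507$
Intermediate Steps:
$F{\left(N \right)} = 2 N$
$1147 + L{\left(F{\left(2 \right)} \right)} E{\left(18 \right)} = 1147 + 20 \cdot 18 = 1147 + 360 = 1507$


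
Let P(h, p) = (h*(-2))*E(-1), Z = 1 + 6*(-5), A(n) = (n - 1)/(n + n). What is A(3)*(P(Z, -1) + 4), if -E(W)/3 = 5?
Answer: -866/3 ≈ -288.67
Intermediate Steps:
E(W) = -15 (E(W) = -3*5 = -15)
A(n) = (-1 + n)/(2*n) (A(n) = (-1 + n)/((2*n)) = (-1 + n)*(1/(2*n)) = (-1 + n)/(2*n))
Z = -29 (Z = 1 - 30 = -29)
P(h, p) = 30*h (P(h, p) = (h*(-2))*(-15) = -2*h*(-15) = 30*h)
A(3)*(P(Z, -1) + 4) = ((½)*(-1 + 3)/3)*(30*(-29) + 4) = ((½)*(⅓)*2)*(-870 + 4) = (⅓)*(-866) = -866/3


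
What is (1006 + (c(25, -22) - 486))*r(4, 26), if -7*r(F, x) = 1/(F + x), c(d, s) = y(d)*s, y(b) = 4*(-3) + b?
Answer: -39/35 ≈ -1.1143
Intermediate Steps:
y(b) = -12 + b
c(d, s) = s*(-12 + d) (c(d, s) = (-12 + d)*s = s*(-12 + d))
r(F, x) = -1/(7*(F + x))
(1006 + (c(25, -22) - 486))*r(4, 26) = (1006 + (-22*(-12 + 25) - 486))*(-1/(7*4 + 7*26)) = (1006 + (-22*13 - 486))*(-1/(28 + 182)) = (1006 + (-286 - 486))*(-1/210) = (1006 - 772)*(-1*1/210) = 234*(-1/210) = -39/35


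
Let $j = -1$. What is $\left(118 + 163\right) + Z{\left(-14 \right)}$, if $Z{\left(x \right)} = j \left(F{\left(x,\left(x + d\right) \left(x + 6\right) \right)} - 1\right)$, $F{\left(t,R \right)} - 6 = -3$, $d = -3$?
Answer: $279$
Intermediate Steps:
$F{\left(t,R \right)} = 3$ ($F{\left(t,R \right)} = 6 - 3 = 3$)
$Z{\left(x \right)} = -2$ ($Z{\left(x \right)} = - (3 - 1) = \left(-1\right) 2 = -2$)
$\left(118 + 163\right) + Z{\left(-14 \right)} = \left(118 + 163\right) - 2 = 281 - 2 = 279$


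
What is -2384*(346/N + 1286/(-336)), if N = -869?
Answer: 183834710/18249 ≈ 10074.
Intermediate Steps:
-2384*(346/N + 1286/(-336)) = -2384*(346/(-869) + 1286/(-336)) = -2384*(346*(-1/869) + 1286*(-1/336)) = -2384*(-346/869 - 643/168) = -2384*(-616895/145992) = 183834710/18249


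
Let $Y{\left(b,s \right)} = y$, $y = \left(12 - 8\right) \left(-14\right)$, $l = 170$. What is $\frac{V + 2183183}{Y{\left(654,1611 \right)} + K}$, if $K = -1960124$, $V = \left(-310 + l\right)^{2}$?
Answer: $- \frac{2202783}{1960180} \approx -1.1238$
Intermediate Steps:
$y = -56$ ($y = 4 \left(-14\right) = -56$)
$V = 19600$ ($V = \left(-310 + 170\right)^{2} = \left(-140\right)^{2} = 19600$)
$Y{\left(b,s \right)} = -56$
$\frac{V + 2183183}{Y{\left(654,1611 \right)} + K} = \frac{19600 + 2183183}{-56 - 1960124} = \frac{2202783}{-1960180} = 2202783 \left(- \frac{1}{1960180}\right) = - \frac{2202783}{1960180}$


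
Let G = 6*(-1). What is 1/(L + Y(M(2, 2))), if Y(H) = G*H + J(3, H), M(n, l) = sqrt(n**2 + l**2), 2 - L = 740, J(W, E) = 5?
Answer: -733/537001 + 12*sqrt(2)/537001 ≈ -0.0013334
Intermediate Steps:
G = -6
L = -738 (L = 2 - 1*740 = 2 - 740 = -738)
M(n, l) = sqrt(l**2 + n**2)
Y(H) = 5 - 6*H (Y(H) = -6*H + 5 = 5 - 6*H)
1/(L + Y(M(2, 2))) = 1/(-738 + (5 - 6*sqrt(2**2 + 2**2))) = 1/(-738 + (5 - 6*sqrt(4 + 4))) = 1/(-738 + (5 - 12*sqrt(2))) = 1/(-733 - 12*sqrt(2))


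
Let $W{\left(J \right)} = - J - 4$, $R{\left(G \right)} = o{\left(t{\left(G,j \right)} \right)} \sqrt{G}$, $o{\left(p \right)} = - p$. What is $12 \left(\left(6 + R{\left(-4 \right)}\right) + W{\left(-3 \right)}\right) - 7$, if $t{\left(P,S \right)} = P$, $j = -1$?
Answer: $53 + 96 i \approx 53.0 + 96.0 i$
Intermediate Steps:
$R{\left(G \right)} = - G^{\frac{3}{2}}$ ($R{\left(G \right)} = - G \sqrt{G} = - G^{\frac{3}{2}}$)
$W{\left(J \right)} = -4 - J$ ($W{\left(J \right)} = - J - 4 = -4 - J$)
$12 \left(\left(6 + R{\left(-4 \right)}\right) + W{\left(-3 \right)}\right) - 7 = 12 \left(\left(6 - \left(-4\right)^{\frac{3}{2}}\right) - 1\right) - 7 = 12 \left(\left(6 - - 8 i\right) + \left(-4 + 3\right)\right) - 7 = 12 \left(\left(6 + 8 i\right) - 1\right) - 7 = 12 \left(5 + 8 i\right) - 7 = \left(60 + 96 i\right) - 7 = 53 + 96 i$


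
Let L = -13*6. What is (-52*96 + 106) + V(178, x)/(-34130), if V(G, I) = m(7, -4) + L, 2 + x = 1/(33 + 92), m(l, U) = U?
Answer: -83379549/17065 ≈ -4886.0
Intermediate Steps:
L = -78
x = -249/125 (x = -2 + 1/(33 + 92) = -2 + 1/125 = -249/125 ≈ -1.9920)
V(G, I) = -82 (V(G, I) = -4 - 78 = -82)
(-52*96 + 106) + V(178, x)/(-34130) = (-52*96 + 106) - 82/(-34130) = (-4992 + 106) - 82*(-1/34130) = -4886 + 41/17065 = -83379549/17065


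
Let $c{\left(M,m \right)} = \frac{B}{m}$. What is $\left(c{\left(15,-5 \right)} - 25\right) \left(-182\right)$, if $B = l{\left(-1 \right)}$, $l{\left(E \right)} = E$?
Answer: $\frac{22568}{5} \approx 4513.6$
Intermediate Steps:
$B = -1$
$c{\left(M,m \right)} = - \frac{1}{m}$
$\left(c{\left(15,-5 \right)} - 25\right) \left(-182\right) = \left(- \frac{1}{-5} - 25\right) \left(-182\right) = \left(\left(-1\right) \left(- \frac{1}{5}\right) - 25\right) \left(-182\right) = \left(\frac{1}{5} - 25\right) \left(-182\right) = \left(- \frac{124}{5}\right) \left(-182\right) = \frac{22568}{5}$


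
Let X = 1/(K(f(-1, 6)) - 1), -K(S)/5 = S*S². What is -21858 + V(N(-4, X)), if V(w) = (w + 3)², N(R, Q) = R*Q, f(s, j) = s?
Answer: -21854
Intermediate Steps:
K(S) = -5*S³ (K(S) = -5*S*S² = -5*S³)
X = ¼ (X = 1/(-5*(-1)³ - 1) = 1/(-5*(-1) - 1) = 1/(5 - 1) = 1/4 = ¼ ≈ 0.25000)
N(R, Q) = Q*R
V(w) = (3 + w)²
-21858 + V(N(-4, X)) = -21858 + (3 + (¼)*(-4))² = -21858 + (3 - 1)² = -21858 + 2² = -21858 + 4 = -21854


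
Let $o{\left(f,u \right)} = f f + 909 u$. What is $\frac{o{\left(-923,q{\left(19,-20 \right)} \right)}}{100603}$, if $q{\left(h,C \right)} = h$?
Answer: $\frac{869200}{100603} \approx 8.6399$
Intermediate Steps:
$o{\left(f,u \right)} = f^{2} + 909 u$
$\frac{o{\left(-923,q{\left(19,-20 \right)} \right)}}{100603} = \frac{\left(-923\right)^{2} + 909 \cdot 19}{100603} = \left(851929 + 17271\right) \frac{1}{100603} = 869200 \cdot \frac{1}{100603} = \frac{869200}{100603}$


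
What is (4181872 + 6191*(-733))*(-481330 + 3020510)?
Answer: -904280712580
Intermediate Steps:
(4181872 + 6191*(-733))*(-481330 + 3020510) = (4181872 - 4538003)*2539180 = -356131*2539180 = -904280712580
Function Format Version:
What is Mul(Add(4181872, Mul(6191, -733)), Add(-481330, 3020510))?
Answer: -904280712580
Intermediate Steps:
Mul(Add(4181872, Mul(6191, -733)), Add(-481330, 3020510)) = Mul(Add(4181872, -4538003), 2539180) = Mul(-356131, 2539180) = -904280712580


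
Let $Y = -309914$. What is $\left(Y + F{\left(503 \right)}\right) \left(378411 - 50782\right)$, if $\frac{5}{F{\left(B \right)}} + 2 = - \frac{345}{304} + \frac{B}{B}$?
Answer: $- \frac{65897890221074}{649} \approx -1.0154 \cdot 10^{11}$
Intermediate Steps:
$F{\left(B \right)} = - \frac{1520}{649}$ ($F{\left(B \right)} = \frac{5}{-2 + \left(- \frac{345}{304} + \frac{B}{B}\right)} = \frac{5}{-2 + \left(\left(-345\right) \frac{1}{304} + 1\right)} = \frac{5}{-2 + \left(- \frac{345}{304} + 1\right)} = \frac{5}{-2 - \frac{41}{304}} = \frac{5}{- \frac{649}{304}} = 5 \left(- \frac{304}{649}\right) = - \frac{1520}{649}$)
$\left(Y + F{\left(503 \right)}\right) \left(378411 - 50782\right) = \left(-309914 - \frac{1520}{649}\right) \left(378411 - 50782\right) = \left(- \frac{201135706}{649}\right) 327629 = - \frac{65897890221074}{649}$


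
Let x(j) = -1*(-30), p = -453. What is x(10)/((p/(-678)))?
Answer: 6780/151 ≈ 44.901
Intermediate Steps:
x(j) = 30
x(10)/((p/(-678))) = 30/((-453/(-678))) = 30/((-453*(-1/678))) = 30/(151/226) = 30*(226/151) = 6780/151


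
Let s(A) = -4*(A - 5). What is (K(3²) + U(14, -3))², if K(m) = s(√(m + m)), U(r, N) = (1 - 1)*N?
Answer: 688 - 480*√2 ≈ 9.1775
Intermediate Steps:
U(r, N) = 0 (U(r, N) = 0*N = 0)
s(A) = 20 - 4*A (s(A) = -4*(-5 + A) = 20 - 4*A)
K(m) = 20 - 4*√2*√m (K(m) = 20 - 4*√(m + m) = 20 - 4*√2*√m)
(K(3²) + U(14, -3))² = ((20 - 4*√2*√(3²)) + 0)² = ((20 - 4*√2*√9) + 0)² = ((20 - 4*√2*3) + 0)² = ((20 - 12*√2) + 0)² = (20 - 12*√2)²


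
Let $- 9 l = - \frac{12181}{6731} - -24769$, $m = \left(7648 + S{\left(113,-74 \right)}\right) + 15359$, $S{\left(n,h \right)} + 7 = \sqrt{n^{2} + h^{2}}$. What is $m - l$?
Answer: $\frac{1560024958}{60579} + \sqrt{18245} \approx 25887.0$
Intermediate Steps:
$S{\left(n,h \right)} = -7 + \sqrt{h^{2} + n^{2}}$ ($S{\left(n,h \right)} = -7 + \sqrt{n^{2} + h^{2}} = -7 + \sqrt{h^{2} + n^{2}}$)
$m = 23000 + \sqrt{18245}$ ($m = \left(7648 - \left(7 - \sqrt{\left(-74\right)^{2} + 113^{2}}\right)\right) + 15359 = \left(7648 - \left(7 - \sqrt{5476 + 12769}\right)\right) + 15359 = \left(7648 - \left(7 - \sqrt{18245}\right)\right) + 15359 = \left(7641 + \sqrt{18245}\right) + 15359 = 23000 + \sqrt{18245} \approx 23135.0$)
$l = - \frac{166707958}{60579}$ ($l = - \frac{- \frac{12181}{6731} - -24769}{9} = - \frac{\left(-12181\right) \frac{1}{6731} + 24769}{9} = - \frac{- \frac{12181}{6731} + 24769}{9} = \left(- \frac{1}{9}\right) \frac{166707958}{6731} = - \frac{166707958}{60579} \approx -2751.9$)
$m - l = \left(23000 + \sqrt{18245}\right) - - \frac{166707958}{60579} = \left(23000 + \sqrt{18245}\right) + \frac{166707958}{60579} = \frac{1560024958}{60579} + \sqrt{18245}$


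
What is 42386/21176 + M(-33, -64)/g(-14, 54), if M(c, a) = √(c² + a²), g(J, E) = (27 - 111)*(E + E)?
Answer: 21193/10588 - √5185/9072 ≈ 1.9937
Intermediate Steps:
g(J, E) = -168*E
M(c, a) = √(a² + c²)
42386/21176 + M(-33, -64)/g(-14, 54) = 42386/21176 + √((-64)² + (-33)²)/((-168*54)) = 42386*(1/21176) + √(4096 + 1089)/(-9072) = 21193/10588 + √5185*(-1/9072) = 21193/10588 - √5185/9072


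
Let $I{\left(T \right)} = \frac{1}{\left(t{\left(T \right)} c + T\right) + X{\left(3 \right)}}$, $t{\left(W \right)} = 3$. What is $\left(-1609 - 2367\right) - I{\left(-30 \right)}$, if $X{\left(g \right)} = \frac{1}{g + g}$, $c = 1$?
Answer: $- \frac{640130}{161} \approx -3976.0$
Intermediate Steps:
$X{\left(g \right)} = \frac{1}{2 g}$
$I{\left(T \right)} = \frac{1}{\frac{19}{6} + T}$ ($I{\left(T \right)} = \frac{1}{\left(3 \cdot 1 + T\right) + \frac{1}{2 \cdot 3}} = \frac{1}{\left(3 + T\right) + \frac{1}{2} \cdot \frac{1}{3}} = \frac{1}{\left(3 + T\right) + \frac{1}{6}} = \frac{1}{\frac{19}{6} + T}$)
$\left(-1609 - 2367\right) - I{\left(-30 \right)} = \left(-1609 - 2367\right) - \frac{6}{19 + 6 \left(-30\right)} = \left(-1609 - 2367\right) - \frac{6}{19 - 180} = -3976 - \frac{6}{-161} = -3976 - 6 \left(- \frac{1}{161}\right) = -3976 - - \frac{6}{161} = -3976 + \frac{6}{161} = - \frac{640130}{161}$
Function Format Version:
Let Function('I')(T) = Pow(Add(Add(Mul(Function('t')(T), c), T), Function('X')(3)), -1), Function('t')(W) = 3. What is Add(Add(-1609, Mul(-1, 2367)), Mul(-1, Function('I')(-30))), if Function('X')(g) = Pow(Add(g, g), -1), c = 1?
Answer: Rational(-640130, 161) ≈ -3976.0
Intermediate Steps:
Function('X')(g) = Mul(Rational(1, 2), Pow(g, -1)) (Function('X')(g) = Pow(Mul(2, g), -1) = Mul(Rational(1, 2), Pow(g, -1)))
Function('I')(T) = Pow(Add(Rational(19, 6), T), -1) (Function('I')(T) = Pow(Add(Add(Mul(3, 1), T), Mul(Rational(1, 2), Pow(3, -1))), -1) = Pow(Add(Add(3, T), Mul(Rational(1, 2), Rational(1, 3))), -1) = Pow(Add(Add(3, T), Rational(1, 6)), -1) = Pow(Add(Rational(19, 6), T), -1))
Add(Add(-1609, Mul(-1, 2367)), Mul(-1, Function('I')(-30))) = Add(Add(-1609, Mul(-1, 2367)), Mul(-1, Mul(6, Pow(Add(19, Mul(6, -30)), -1)))) = Add(Add(-1609, -2367), Mul(-1, Mul(6, Pow(Add(19, -180), -1)))) = Add(-3976, Mul(-1, Mul(6, Pow(-161, -1)))) = Add(-3976, Mul(-1, Mul(6, Rational(-1, 161)))) = Add(-3976, Mul(-1, Rational(-6, 161))) = Add(-3976, Rational(6, 161)) = Rational(-640130, 161)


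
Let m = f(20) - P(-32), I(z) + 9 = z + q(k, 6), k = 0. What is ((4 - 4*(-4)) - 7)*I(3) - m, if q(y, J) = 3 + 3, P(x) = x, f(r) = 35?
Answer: -67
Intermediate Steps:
q(y, J) = 6
I(z) = -3 + z (I(z) = -9 + (z + 6) = -9 + (6 + z) = -3 + z)
m = 67 (m = 35 - 1*(-32) = 35 + 32 = 67)
((4 - 4*(-4)) - 7)*I(3) - m = ((4 - 4*(-4)) - 7)*(-3 + 3) - 1*67 = ((4 + 16) - 7)*0 - 67 = (20 - 7)*0 - 67 = 13*0 - 67 = 0 - 67 = -67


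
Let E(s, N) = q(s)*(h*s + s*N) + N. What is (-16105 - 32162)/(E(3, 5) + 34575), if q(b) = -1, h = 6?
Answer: -48267/34547 ≈ -1.3971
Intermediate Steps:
E(s, N) = N - 6*s - N*s (E(s, N) = -(6*s + s*N) + N = -(6*s + N*s) + N = (-6*s - N*s) + N = N - 6*s - N*s)
(-16105 - 32162)/(E(3, 5) + 34575) = (-16105 - 32162)/((5 - 6*3 - 1*5*3) + 34575) = -48267/((5 - 18 - 15) + 34575) = -48267/(-28 + 34575) = -48267/34547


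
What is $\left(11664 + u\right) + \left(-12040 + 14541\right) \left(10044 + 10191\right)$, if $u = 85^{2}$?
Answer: $50626624$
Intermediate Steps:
$u = 7225$
$\left(11664 + u\right) + \left(-12040 + 14541\right) \left(10044 + 10191\right) = \left(11664 + 7225\right) + \left(-12040 + 14541\right) \left(10044 + 10191\right) = 18889 + 2501 \cdot 20235 = 18889 + 50607735 = 50626624$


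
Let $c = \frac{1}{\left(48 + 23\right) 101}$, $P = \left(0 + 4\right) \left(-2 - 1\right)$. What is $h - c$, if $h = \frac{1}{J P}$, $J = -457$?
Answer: $\frac{1687}{39325764} \approx 4.2898 \cdot 10^{-5}$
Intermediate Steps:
$P = -12$ ($P = 4 \left(-2 - 1\right) = 4 \left(-3\right) = -12$)
$h = \frac{1}{5484}$ ($h = \frac{1}{\left(-457\right) \left(-12\right)} = \frac{1}{5484} \approx 0.00018235$)
$c = \frac{1}{7171}$ ($c = \frac{1}{71 \cdot 101} = \frac{1}{7171} \approx 0.00013945$)
$h - c = \frac{1}{5484} - \frac{1}{7171} = \frac{1687}{39325764}$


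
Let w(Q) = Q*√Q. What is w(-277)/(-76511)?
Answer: 277*I*√277/76511 ≈ 0.060255*I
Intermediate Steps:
w(Q) = Q^(3/2)
w(-277)/(-76511) = (-277)^(3/2)/(-76511) = -277*I*√277*(-1/76511) = 277*I*√277/76511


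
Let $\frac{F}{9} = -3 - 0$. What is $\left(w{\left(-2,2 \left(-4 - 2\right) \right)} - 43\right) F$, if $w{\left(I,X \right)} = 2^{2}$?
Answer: $1053$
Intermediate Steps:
$F = -27$ ($F = 9 \left(-3 - 0\right) = 9 \left(-3 + 0\right) = 9 \left(-3\right) = -27$)
$w{\left(I,X \right)} = 4$
$\left(w{\left(-2,2 \left(-4 - 2\right) \right)} - 43\right) F = \left(4 - 43\right) \left(-27\right) = \left(-39\right) \left(-27\right) = 1053$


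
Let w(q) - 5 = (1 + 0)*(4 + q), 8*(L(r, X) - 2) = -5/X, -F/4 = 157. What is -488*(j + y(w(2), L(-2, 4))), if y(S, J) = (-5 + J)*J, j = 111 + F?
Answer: 32657387/128 ≈ 2.5514e+5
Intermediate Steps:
F = -628 (F = -4*157 = -628)
j = -517 (j = 111 - 628 = -517)
L(r, X) = 2 - 5/(8*X) (L(r, X) = 2 + (-5/X)/8 = 2 - 5/(8*X))
w(q) = 9 + q (w(q) = 5 + (1 + 0)*(4 + q) = 5 + 1*(4 + q) = 5 + (4 + q) = 9 + q)
y(S, J) = J*(-5 + J)
-488*(j + y(w(2), L(-2, 4))) = -488*(-517 + (2 - 5/8/4)*(-5 + (2 - 5/8/4))) = -488*(-517 + (2 - 5/8*¼)*(-5 + (2 - 5/8*¼))) = -488*(-517 + (2 - 5/32)*(-5 + (2 - 5/32))) = -488*(-517 + 59*(-5 + 59/32)/32) = -488*(-517 + (59/32)*(-101/32)) = -488*(-517 - 5959/1024) = -488*(-535367/1024) = 32657387/128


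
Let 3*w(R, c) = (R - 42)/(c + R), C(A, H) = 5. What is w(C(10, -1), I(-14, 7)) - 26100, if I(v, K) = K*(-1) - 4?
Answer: -469763/18 ≈ -26098.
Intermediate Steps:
I(v, K) = -4 - K (I(v, K) = -K - 4 = -4 - K)
w(R, c) = (-42 + R)/(3*(R + c)) (w(R, c) = ((R - 42)/(c + R))/3 = ((-42 + R)/(R + c))/3 = (-42 + R)/(3*(R + c)))
w(C(10, -1), I(-14, 7)) - 26100 = (-14 + (⅓)*5)/(5 + (-4 - 1*7)) - 26100 = (-14 + 5/3)/(5 + (-4 - 7)) - 26100 = -37/3/(5 - 11) - 26100 = -37/3/(-6) - 26100 = -⅙*(-37/3) - 26100 = 37/18 - 26100 = -469763/18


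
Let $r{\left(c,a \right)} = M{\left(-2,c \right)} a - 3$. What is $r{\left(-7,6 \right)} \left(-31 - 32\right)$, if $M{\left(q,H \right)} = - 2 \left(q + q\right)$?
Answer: $-2835$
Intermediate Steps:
$M{\left(q,H \right)} = - 4 q$ ($M{\left(q,H \right)} = - 2 \cdot 2 q = - 4 q$)
$r{\left(c,a \right)} = -3 + 8 a$ ($r{\left(c,a \right)} = \left(-4\right) \left(-2\right) a - 3 = 8 a - 3 = -3 + 8 a$)
$r{\left(-7,6 \right)} \left(-31 - 32\right) = \left(-3 + 8 \cdot 6\right) \left(-31 - 32\right) = \left(-3 + 48\right) \left(-63\right) = 45 \left(-63\right) = -2835$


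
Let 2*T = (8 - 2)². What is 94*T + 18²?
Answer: 2016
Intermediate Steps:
T = 18 (T = (8 - 2)²/2 = (½)*6² = (½)*36 = 18)
94*T + 18² = 94*18 + 18² = 1692 + 324 = 2016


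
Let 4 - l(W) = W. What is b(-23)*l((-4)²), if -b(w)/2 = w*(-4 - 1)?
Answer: 2760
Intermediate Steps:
l(W) = 4 - W
b(w) = 10*w (b(w) = -2*w*(-4 - 1) = -2*w*(-5) = -(-10)*w = 10*w)
b(-23)*l((-4)²) = (10*(-23))*(4 - 1*(-4)²) = -230*(4 - 1*16) = -230*(4 - 16) = -230*(-12) = 2760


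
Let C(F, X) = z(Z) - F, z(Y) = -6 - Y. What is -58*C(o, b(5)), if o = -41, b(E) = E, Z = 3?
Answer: -1856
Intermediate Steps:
C(F, X) = -9 - F (C(F, X) = (-6 - 1*3) - F = (-6 - 3) - F = -9 - F)
-58*C(o, b(5)) = -58*(-9 - 1*(-41)) = -58*(-9 + 41) = -58*32 = -1856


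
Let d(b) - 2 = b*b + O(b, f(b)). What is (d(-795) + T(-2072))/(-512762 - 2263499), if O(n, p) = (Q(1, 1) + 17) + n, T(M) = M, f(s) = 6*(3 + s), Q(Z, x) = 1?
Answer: -629178/2776261 ≈ -0.22663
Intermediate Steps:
f(s) = 18 + 6*s
O(n, p) = 18 + n (O(n, p) = (1 + 17) + n = 18 + n)
d(b) = 20 + b + b**2 (d(b) = 2 + (b*b + (18 + b)) = 2 + (b**2 + (18 + b)) = 2 + (18 + b + b**2) = 20 + b + b**2)
(d(-795) + T(-2072))/(-512762 - 2263499) = ((20 - 795 + (-795)**2) - 2072)/(-512762 - 2263499) = ((20 - 795 + 632025) - 2072)/(-2776261) = (631250 - 2072)*(-1/2776261) = 629178*(-1/2776261) = -629178/2776261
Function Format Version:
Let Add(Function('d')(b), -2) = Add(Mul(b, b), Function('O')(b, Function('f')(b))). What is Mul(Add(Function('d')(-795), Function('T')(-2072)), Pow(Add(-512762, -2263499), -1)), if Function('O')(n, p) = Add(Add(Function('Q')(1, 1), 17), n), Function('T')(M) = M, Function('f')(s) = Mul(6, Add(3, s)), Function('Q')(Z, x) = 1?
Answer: Rational(-629178, 2776261) ≈ -0.22663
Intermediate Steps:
Function('f')(s) = Add(18, Mul(6, s))
Function('O')(n, p) = Add(18, n) (Function('O')(n, p) = Add(Add(1, 17), n) = Add(18, n))
Function('d')(b) = Add(20, b, Pow(b, 2)) (Function('d')(b) = Add(2, Add(Mul(b, b), Add(18, b))) = Add(2, Add(Pow(b, 2), Add(18, b))) = Add(2, Add(18, b, Pow(b, 2))) = Add(20, b, Pow(b, 2)))
Mul(Add(Function('d')(-795), Function('T')(-2072)), Pow(Add(-512762, -2263499), -1)) = Mul(Add(Add(20, -795, Pow(-795, 2)), -2072), Pow(Add(-512762, -2263499), -1)) = Mul(Add(Add(20, -795, 632025), -2072), Pow(-2776261, -1)) = Mul(Add(631250, -2072), Rational(-1, 2776261)) = Mul(629178, Rational(-1, 2776261)) = Rational(-629178, 2776261)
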